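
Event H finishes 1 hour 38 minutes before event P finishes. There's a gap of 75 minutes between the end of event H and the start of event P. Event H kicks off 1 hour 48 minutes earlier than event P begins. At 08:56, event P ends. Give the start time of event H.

Event H ends at 08:56 − 98 min = 07:18.
Event P starts at 07:18 + 75 min = 08:33.
Event H starts at 08:33 − 108 min = 06:45.

06:45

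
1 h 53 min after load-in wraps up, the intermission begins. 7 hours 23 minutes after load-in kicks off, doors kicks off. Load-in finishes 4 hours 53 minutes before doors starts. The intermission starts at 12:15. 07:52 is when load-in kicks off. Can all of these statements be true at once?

Yes

Doors starts at 07:52 + 443 min = 15:15.
Load-in ends at 15:15 − 293 min = 10:22.
The intermission starts at 10:22 + 113 min = 12:15.
That matches the stated 12:15, so the schedule is consistent.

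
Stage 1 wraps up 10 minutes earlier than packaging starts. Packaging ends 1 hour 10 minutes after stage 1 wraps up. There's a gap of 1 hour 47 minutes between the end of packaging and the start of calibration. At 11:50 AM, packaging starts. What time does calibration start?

2:37 PM

Stage 1 ends at 11:50 AM − 10 min = 11:40 AM.
Packaging ends at 11:40 AM + 70 min = 12:50 PM.
Calibration starts at 12:50 PM + 107 min = 2:37 PM.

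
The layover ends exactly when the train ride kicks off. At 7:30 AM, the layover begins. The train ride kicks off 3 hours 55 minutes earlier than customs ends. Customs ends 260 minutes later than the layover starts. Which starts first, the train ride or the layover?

the layover

Customs ends at 7:30 AM + 260 min = 11:50 AM.
The train ride starts at 11:50 AM − 235 min = 7:55 AM.
The train ride starts at 7:55 AM and the layover starts at 7:30 AM, so the layover is first.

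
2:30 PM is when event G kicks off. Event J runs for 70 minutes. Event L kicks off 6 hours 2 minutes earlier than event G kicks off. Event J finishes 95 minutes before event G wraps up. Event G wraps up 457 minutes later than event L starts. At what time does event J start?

1:20 PM

Event L starts at 2:30 PM − 362 min = 8:28 AM.
Event G ends at 8:28 AM + 457 min = 4:05 PM.
Event J ends at 4:05 PM − 95 min = 2:30 PM.
Event J starts at 2:30 PM − 70 min = 1:20 PM.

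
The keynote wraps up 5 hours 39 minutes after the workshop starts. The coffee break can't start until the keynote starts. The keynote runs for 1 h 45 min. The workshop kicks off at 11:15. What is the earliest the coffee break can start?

15:09

The keynote ends at 11:15 + 339 min = 16:54.
The keynote starts at 16:54 − 105 min = 15:09.
The coffee break is bounded by the keynote, so the earliest it can start is 15:09.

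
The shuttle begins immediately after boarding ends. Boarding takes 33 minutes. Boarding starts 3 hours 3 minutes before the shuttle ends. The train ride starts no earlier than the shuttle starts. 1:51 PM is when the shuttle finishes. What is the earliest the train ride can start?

11:21 AM

Boarding starts at 1:51 PM − 183 min = 10:48 AM.
Boarding ends at 10:48 AM + 33 min = 11:21 AM.
So the shuttle starts at 11:21 AM.
The train ride is bounded by the shuttle, so the earliest it can start is 11:21 AM.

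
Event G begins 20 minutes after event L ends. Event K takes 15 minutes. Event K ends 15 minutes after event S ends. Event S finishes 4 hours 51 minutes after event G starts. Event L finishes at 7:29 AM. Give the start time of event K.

12:40 PM

Event G starts at 7:29 AM + 20 min = 7:49 AM.
Event S ends at 7:49 AM + 291 min = 12:40 PM.
Event K ends at 12:40 PM + 15 min = 12:55 PM.
Event K starts at 12:55 PM − 15 min = 12:40 PM.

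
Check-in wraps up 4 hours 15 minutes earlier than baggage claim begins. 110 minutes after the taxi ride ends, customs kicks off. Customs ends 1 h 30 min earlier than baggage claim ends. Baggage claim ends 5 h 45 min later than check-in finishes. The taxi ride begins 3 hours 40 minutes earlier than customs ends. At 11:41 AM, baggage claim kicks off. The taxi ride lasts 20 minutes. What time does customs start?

Check-in ends at 11:41 AM − 255 min = 7:26 AM.
Baggage claim ends at 7:26 AM + 345 min = 1:11 PM.
Customs ends at 1:11 PM − 90 min = 11:41 AM.
The taxi ride starts at 11:41 AM − 220 min = 8:01 AM.
The taxi ride ends at 8:01 AM + 20 min = 8:21 AM.
Customs starts at 8:21 AM + 110 min = 10:11 AM.

10:11 AM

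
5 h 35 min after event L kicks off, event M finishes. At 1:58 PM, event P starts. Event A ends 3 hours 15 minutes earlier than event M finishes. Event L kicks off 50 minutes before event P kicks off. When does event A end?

3:28 PM

Event L starts at 1:58 PM − 50 min = 1:08 PM.
Event M ends at 1:08 PM + 335 min = 6:43 PM.
Event A ends at 6:43 PM − 195 min = 3:28 PM.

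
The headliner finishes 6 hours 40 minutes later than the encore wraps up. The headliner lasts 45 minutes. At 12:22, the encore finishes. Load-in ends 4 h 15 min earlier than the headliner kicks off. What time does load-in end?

The headliner ends at 12:22 + 400 min = 19:02.
The headliner starts at 19:02 − 45 min = 18:17.
Load-in ends at 18:17 − 255 min = 14:02.

14:02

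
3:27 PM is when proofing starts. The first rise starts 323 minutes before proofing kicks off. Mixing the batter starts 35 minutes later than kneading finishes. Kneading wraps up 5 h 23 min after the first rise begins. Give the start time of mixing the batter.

The first rise starts at 3:27 PM − 323 min = 10:04 AM.
Kneading ends at 10:04 AM + 323 min = 3:27 PM.
Mixing the batter starts at 3:27 PM + 35 min = 4:02 PM.

4:02 PM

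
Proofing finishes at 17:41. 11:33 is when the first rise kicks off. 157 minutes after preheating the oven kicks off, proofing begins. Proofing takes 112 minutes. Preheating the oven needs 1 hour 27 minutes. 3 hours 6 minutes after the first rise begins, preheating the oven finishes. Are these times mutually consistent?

Yes

Preheating the oven ends at 11:33 + 186 min = 14:39.
Preheating the oven starts at 14:39 − 87 min = 13:12.
Proofing starts at 13:12 + 157 min = 15:49.
Proofing ends at 15:49 + 112 min = 17:41.
That matches the stated 17:41, so the schedule is consistent.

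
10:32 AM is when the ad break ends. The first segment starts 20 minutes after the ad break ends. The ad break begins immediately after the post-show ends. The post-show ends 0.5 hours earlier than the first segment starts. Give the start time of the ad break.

The first segment starts at 10:32 AM + 20 min = 10:52 AM.
The post-show ends at 10:52 AM − 30 min = 10:22 AM.
So the ad break starts at 10:22 AM.

10:22 AM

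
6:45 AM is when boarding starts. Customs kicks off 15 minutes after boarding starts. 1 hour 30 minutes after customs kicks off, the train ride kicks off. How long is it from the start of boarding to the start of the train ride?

105 minutes

Customs starts at 6:45 AM + 15 min = 7:00 AM.
The train ride starts at 7:00 AM + 90 min = 8:30 AM.
From 6:45 AM to 8:30 AM is 105 minutes.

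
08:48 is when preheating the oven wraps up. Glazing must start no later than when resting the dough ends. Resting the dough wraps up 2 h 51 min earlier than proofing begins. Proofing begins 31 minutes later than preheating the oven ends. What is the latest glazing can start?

Proofing starts at 08:48 + 31 min = 09:19.
Resting the dough ends at 09:19 − 171 min = 06:28.
Glazing is bounded by resting the dough, so the latest it can start is 06:28.

06:28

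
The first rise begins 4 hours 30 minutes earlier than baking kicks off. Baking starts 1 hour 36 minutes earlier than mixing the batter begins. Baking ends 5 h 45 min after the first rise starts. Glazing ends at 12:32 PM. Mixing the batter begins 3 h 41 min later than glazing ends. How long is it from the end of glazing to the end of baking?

200 minutes

Mixing the batter starts at 12:32 PM + 221 min = 4:13 PM.
Baking starts at 4:13 PM − 96 min = 2:37 PM.
The first rise starts at 2:37 PM − 270 min = 10:07 AM.
Baking ends at 10:07 AM + 345 min = 3:52 PM.
From 12:32 PM to 3:52 PM is 200 minutes.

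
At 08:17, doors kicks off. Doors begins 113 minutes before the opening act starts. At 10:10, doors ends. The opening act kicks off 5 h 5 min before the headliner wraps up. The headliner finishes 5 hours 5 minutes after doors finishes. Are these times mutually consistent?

The headliner ends at 10:10 + 305 min = 15:15.
The opening act starts at 15:15 − 305 min = 10:10.
Doors starts at 10:10 − 113 min = 08:17.
That matches the stated 08:17, so the schedule is consistent.

Yes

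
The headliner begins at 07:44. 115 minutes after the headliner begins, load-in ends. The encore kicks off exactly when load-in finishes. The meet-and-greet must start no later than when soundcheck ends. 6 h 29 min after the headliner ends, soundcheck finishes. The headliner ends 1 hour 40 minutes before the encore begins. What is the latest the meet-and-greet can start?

Load-in ends at 07:44 + 115 min = 09:39.
So the encore starts at 09:39.
The headliner ends at 09:39 − 100 min = 07:59.
Soundcheck ends at 07:59 + 389 min = 14:28.
The meet-and-greet is bounded by soundcheck, so the latest it can start is 14:28.

14:28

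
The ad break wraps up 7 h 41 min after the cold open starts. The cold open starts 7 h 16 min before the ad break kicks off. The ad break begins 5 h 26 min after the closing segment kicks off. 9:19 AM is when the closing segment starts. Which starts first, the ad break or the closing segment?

The ad break starts at 9:19 AM + 326 min = 2:45 PM.
The ad break starts at 2:45 PM and the closing segment starts at 9:19 AM, so the closing segment is first.

the closing segment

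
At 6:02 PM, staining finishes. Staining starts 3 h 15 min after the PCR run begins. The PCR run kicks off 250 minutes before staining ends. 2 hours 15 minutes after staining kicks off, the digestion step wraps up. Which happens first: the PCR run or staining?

the PCR run

The PCR run starts at 6:02 PM − 250 min = 1:52 PM.
Staining starts at 1:52 PM + 195 min = 5:07 PM.
The PCR run starts at 1:52 PM and staining starts at 5:07 PM, so the PCR run is first.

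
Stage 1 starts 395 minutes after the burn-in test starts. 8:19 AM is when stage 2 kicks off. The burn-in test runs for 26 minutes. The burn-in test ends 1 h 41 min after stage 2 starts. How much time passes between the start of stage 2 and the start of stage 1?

7 hours 50 minutes

The burn-in test ends at 8:19 AM + 101 min = 10:00 AM.
The burn-in test starts at 10:00 AM − 26 min = 9:34 AM.
Stage 1 starts at 9:34 AM + 395 min = 4:09 PM.
From 8:19 AM to 4:09 PM is 7 hours 50 minutes.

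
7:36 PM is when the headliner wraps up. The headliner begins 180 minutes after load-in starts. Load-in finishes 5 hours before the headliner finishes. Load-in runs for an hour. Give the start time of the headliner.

Load-in ends at 7:36 PM − 300 min = 2:36 PM.
Load-in starts at 2:36 PM − 60 min = 1:36 PM.
The headliner starts at 1:36 PM + 180 min = 4:36 PM.

4:36 PM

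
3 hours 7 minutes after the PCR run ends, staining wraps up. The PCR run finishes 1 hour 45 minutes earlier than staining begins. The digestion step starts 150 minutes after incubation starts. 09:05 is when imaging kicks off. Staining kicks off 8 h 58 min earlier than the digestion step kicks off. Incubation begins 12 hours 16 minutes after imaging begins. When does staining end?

Incubation starts at 09:05 + 736 min = 21:21.
The digestion step starts at 21:21 + 150 min = 23:51.
Staining starts at 23:51 − 538 min = 14:53.
The PCR run ends at 14:53 − 105 min = 13:08.
Staining ends at 13:08 + 187 min = 16:15.

16:15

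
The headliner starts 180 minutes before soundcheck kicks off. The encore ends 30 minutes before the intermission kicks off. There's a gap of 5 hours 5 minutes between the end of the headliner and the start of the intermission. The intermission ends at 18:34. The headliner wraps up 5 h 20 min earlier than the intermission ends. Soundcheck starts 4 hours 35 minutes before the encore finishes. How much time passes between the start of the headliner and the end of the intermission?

The headliner ends at 18:34 − 320 min = 13:14.
The intermission starts at 13:14 + 305 min = 18:19.
The encore ends at 18:19 − 30 min = 17:49.
Soundcheck starts at 17:49 − 275 min = 13:14.
The headliner starts at 13:14 − 180 min = 10:14.
From 10:14 to 18:34 is 8 hours 20 minutes.

8 hours 20 minutes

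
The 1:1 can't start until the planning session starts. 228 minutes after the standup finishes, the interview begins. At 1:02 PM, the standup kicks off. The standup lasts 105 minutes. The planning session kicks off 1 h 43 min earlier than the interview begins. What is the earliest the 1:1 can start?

4:52 PM

The standup ends at 1:02 PM + 105 min = 2:47 PM.
The interview starts at 2:47 PM + 228 min = 6:35 PM.
The planning session starts at 6:35 PM − 103 min = 4:52 PM.
The 1:1 is bounded by the planning session, so the earliest it can start is 4:52 PM.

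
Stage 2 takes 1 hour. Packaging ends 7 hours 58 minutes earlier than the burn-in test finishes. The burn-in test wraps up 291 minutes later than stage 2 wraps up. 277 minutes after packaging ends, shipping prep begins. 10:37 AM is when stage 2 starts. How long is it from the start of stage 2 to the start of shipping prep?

2 h 30 min

Stage 2 ends at 10:37 AM + 60 min = 11:37 AM.
The burn-in test ends at 11:37 AM + 291 min = 4:28 PM.
Packaging ends at 4:28 PM − 478 min = 8:30 AM.
Shipping prep starts at 8:30 AM + 277 min = 1:07 PM.
From 10:37 AM to 1:07 PM is 2 h 30 min.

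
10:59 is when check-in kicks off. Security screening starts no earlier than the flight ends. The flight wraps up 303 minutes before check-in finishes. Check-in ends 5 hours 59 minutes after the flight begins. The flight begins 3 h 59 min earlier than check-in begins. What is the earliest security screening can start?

The flight starts at 10:59 − 239 min = 07:00.
Check-in ends at 07:00 + 359 min = 12:59.
The flight ends at 12:59 − 303 min = 07:56.
Security screening is bounded by the flight, so the earliest it can start is 07:56.

07:56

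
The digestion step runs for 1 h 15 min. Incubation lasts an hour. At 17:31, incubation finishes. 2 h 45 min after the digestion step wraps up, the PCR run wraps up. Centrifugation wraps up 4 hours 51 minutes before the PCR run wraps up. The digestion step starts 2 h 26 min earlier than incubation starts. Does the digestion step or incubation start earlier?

the digestion step

Incubation starts at 17:31 − 60 min = 16:31.
The digestion step starts at 16:31 − 146 min = 14:05.
The digestion step starts at 14:05 and incubation starts at 16:31, so the digestion step is first.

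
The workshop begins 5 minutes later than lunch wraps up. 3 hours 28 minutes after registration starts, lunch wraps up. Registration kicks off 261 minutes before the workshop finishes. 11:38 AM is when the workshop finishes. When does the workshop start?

10:50 AM

Registration starts at 11:38 AM − 261 min = 7:17 AM.
Lunch ends at 7:17 AM + 208 min = 10:45 AM.
The workshop starts at 10:45 AM + 5 min = 10:50 AM.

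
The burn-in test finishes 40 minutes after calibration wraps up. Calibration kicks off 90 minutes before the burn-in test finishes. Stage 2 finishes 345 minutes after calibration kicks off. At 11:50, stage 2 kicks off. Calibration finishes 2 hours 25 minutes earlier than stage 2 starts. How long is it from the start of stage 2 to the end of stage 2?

150 minutes

Calibration ends at 11:50 − 145 min = 09:25.
The burn-in test ends at 09:25 + 40 min = 10:05.
Calibration starts at 10:05 − 90 min = 08:35.
Stage 2 ends at 08:35 + 345 min = 14:20.
From 11:50 to 14:20 is 150 minutes.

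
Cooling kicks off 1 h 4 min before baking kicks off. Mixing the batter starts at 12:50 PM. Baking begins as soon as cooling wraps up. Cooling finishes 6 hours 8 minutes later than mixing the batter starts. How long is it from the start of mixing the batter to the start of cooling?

Cooling ends at 12:50 PM + 368 min = 6:58 PM.
So baking starts at 6:58 PM.
Cooling starts at 6:58 PM − 64 min = 5:54 PM.
From 12:50 PM to 5:54 PM is 5 h 4 min.

5 h 4 min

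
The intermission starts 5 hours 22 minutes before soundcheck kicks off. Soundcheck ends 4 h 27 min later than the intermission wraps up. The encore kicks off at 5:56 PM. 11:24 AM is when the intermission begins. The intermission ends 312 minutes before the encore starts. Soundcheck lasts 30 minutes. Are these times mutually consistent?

No

The intermission ends at 5:56 PM − 312 min = 12:44 PM.
Soundcheck ends at 12:44 PM + 267 min = 5:11 PM.
Soundcheck starts at 5:11 PM − 30 min = 4:41 PM.
The intermission starts at 4:41 PM − 322 min = 11:19 AM.
But the intermission is also said to start at 11:24 AM — a 5-minute conflict.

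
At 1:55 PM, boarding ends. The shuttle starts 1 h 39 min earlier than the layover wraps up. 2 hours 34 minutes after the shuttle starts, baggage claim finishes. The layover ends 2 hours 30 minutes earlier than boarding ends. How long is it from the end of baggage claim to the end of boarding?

The layover ends at 1:55 PM − 150 min = 11:25 AM.
The shuttle starts at 11:25 AM − 99 min = 9:46 AM.
Baggage claim ends at 9:46 AM + 154 min = 12:20 PM.
From 12:20 PM to 1:55 PM is 95 minutes.

95 minutes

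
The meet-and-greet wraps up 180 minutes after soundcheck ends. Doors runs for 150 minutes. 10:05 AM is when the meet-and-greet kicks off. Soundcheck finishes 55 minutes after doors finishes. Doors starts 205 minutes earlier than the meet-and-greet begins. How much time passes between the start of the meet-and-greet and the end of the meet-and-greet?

3 hours

Doors starts at 10:05 AM − 205 min = 6:40 AM.
Doors ends at 6:40 AM + 150 min = 9:10 AM.
Soundcheck ends at 9:10 AM + 55 min = 10:05 AM.
The meet-and-greet ends at 10:05 AM + 180 min = 1:05 PM.
From 10:05 AM to 1:05 PM is 3 hours.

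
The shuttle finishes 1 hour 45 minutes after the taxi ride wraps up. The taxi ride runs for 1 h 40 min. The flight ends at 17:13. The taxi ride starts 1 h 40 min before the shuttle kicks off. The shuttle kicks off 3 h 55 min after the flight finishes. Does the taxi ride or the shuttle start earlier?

The shuttle starts at 17:13 + 235 min = 21:08.
The taxi ride starts at 21:08 − 100 min = 19:28.
The taxi ride starts at 19:28 and the shuttle starts at 21:08, so the taxi ride is first.

the taxi ride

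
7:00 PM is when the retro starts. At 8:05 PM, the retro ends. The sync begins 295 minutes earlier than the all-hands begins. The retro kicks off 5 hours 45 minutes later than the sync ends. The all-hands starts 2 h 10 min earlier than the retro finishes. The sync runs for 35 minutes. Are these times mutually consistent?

The all-hands starts at 8:05 PM − 130 min = 5:55 PM.
The sync starts at 5:55 PM − 295 min = 1:00 PM.
The sync ends at 1:00 PM + 35 min = 1:35 PM.
The retro starts at 1:35 PM + 345 min = 7:20 PM.
But the retro is also said to start at 7:00 PM — a 20-minute conflict.

No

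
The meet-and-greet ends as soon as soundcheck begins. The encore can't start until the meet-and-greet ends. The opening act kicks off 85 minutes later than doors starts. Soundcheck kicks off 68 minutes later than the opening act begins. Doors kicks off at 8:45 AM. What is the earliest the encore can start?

The opening act starts at 8:45 AM + 85 min = 10:10 AM.
Soundcheck starts at 10:10 AM + 68 min = 11:18 AM.
So the meet-and-greet ends at 11:18 AM.
The encore is bounded by the meet-and-greet, so the earliest it can start is 11:18 AM.

11:18 AM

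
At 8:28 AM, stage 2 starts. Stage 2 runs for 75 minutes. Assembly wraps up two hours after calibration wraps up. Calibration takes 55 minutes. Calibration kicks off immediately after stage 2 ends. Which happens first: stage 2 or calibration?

stage 2

Stage 2 ends at 8:28 AM + 75 min = 9:43 AM.
So calibration starts at 9:43 AM.
Stage 2 starts at 8:28 AM and calibration starts at 9:43 AM, so stage 2 is first.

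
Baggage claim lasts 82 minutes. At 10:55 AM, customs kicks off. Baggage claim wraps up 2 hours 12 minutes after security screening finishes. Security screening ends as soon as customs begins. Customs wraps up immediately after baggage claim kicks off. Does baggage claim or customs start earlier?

Security screening ends at 10:55 AM.
Baggage claim ends at 10:55 AM + 132 min = 1:07 PM.
Baggage claim starts at 1:07 PM − 82 min = 11:45 AM.
Baggage claim starts at 11:45 AM and customs starts at 10:55 AM, so customs is first.

customs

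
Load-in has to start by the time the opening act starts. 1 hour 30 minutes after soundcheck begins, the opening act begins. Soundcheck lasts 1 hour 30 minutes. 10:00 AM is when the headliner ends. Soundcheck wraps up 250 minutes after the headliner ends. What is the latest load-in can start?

Soundcheck ends at 10:00 AM + 250 min = 2:10 PM.
Soundcheck starts at 2:10 PM − 90 min = 12:40 PM.
The opening act starts at 12:40 PM + 90 min = 2:10 PM.
Load-in is bounded by the opening act, so the latest it can start is 2:10 PM.

2:10 PM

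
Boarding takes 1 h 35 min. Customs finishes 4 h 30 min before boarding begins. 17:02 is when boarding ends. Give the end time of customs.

10:57

Boarding starts at 17:02 − 95 min = 15:27.
Customs ends at 15:27 − 270 min = 10:57.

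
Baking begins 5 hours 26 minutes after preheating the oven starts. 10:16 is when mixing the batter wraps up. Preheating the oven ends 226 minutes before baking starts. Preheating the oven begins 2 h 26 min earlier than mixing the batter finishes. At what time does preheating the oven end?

Preheating the oven starts at 10:16 − 146 min = 07:50.
Baking starts at 07:50 + 326 min = 13:16.
Preheating the oven ends at 13:16 − 226 min = 09:30.

09:30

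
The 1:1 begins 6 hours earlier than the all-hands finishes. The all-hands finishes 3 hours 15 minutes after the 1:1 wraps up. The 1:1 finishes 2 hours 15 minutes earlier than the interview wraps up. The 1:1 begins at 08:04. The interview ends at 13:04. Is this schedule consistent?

Yes

The 1:1 ends at 13:04 − 135 min = 10:49.
The all-hands ends at 10:49 + 195 min = 14:04.
The 1:1 starts at 14:04 − 360 min = 08:04.
That matches the stated 08:04, so the schedule is consistent.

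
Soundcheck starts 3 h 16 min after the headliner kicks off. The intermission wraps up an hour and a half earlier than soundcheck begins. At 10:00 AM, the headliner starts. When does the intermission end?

Soundcheck starts at 10:00 AM + 196 min = 1:16 PM.
The intermission ends at 1:16 PM − 90 min = 11:46 AM.

11:46 AM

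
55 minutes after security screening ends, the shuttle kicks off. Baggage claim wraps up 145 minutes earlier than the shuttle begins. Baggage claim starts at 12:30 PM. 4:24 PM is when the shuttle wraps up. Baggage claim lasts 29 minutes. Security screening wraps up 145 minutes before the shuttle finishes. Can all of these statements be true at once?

No

Security screening ends at 4:24 PM − 145 min = 1:59 PM.
The shuttle starts at 1:59 PM + 55 min = 2:54 PM.
Baggage claim ends at 2:54 PM − 145 min = 12:29 PM.
Baggage claim starts at 12:29 PM − 29 min = 12:00 PM.
But baggage claim is also said to start at 12:30 PM — a 30-minute conflict.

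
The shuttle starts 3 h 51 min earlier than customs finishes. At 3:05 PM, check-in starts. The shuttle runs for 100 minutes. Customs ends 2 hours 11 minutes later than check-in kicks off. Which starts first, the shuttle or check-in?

Customs ends at 3:05 PM + 131 min = 5:16 PM.
The shuttle starts at 5:16 PM − 231 min = 1:25 PM.
The shuttle starts at 1:25 PM and check-in starts at 3:05 PM, so the shuttle is first.

the shuttle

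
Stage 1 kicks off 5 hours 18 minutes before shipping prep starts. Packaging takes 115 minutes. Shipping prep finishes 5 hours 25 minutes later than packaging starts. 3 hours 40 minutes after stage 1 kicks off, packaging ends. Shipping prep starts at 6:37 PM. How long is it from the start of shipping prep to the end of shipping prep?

Stage 1 starts at 6:37 PM − 318 min = 1:19 PM.
Packaging ends at 1:19 PM + 220 min = 4:59 PM.
Packaging starts at 4:59 PM − 115 min = 3:04 PM.
Shipping prep ends at 3:04 PM + 325 min = 8:29 PM.
From 6:37 PM to 8:29 PM is 112 minutes.

112 minutes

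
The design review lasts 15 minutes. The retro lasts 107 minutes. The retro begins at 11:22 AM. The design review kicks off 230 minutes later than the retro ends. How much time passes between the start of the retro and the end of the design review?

The retro ends at 11:22 AM + 107 min = 1:09 PM.
The design review starts at 1:09 PM + 230 min = 4:59 PM.
The design review ends at 4:59 PM + 15 min = 5:14 PM.
From 11:22 AM to 5:14 PM is 352 minutes.

352 minutes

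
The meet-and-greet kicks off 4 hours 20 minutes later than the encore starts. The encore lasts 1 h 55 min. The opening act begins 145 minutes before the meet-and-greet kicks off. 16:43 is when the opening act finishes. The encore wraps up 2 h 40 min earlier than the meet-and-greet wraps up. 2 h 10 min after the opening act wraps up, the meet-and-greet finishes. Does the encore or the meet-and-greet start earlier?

The meet-and-greet ends at 16:43 + 130 min = 18:53.
The encore ends at 18:53 − 160 min = 16:13.
The encore starts at 16:13 − 115 min = 14:18.
The meet-and-greet starts at 14:18 + 260 min = 18:38.
The encore starts at 14:18 and the meet-and-greet starts at 18:38, so the encore is first.

the encore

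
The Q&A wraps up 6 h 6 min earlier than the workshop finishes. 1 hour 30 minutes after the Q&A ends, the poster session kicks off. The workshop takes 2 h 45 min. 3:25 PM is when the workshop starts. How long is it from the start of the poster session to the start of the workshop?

The workshop ends at 3:25 PM + 165 min = 6:10 PM.
The Q&A ends at 6:10 PM − 366 min = 12:04 PM.
The poster session starts at 12:04 PM + 90 min = 1:34 PM.
From 1:34 PM to 3:25 PM is 1 h 51 min.

1 h 51 min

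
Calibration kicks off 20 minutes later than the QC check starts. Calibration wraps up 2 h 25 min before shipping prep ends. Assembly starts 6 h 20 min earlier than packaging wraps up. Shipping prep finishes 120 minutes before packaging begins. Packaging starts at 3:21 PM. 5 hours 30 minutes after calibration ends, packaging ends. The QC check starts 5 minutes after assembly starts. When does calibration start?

Shipping prep ends at 3:21 PM − 120 min = 1:21 PM.
Calibration ends at 1:21 PM − 145 min = 10:56 AM.
Packaging ends at 10:56 AM + 330 min = 4:26 PM.
Assembly starts at 4:26 PM − 380 min = 10:06 AM.
The QC check starts at 10:06 AM + 5 min = 10:11 AM.
Calibration starts at 10:11 AM + 20 min = 10:31 AM.

10:31 AM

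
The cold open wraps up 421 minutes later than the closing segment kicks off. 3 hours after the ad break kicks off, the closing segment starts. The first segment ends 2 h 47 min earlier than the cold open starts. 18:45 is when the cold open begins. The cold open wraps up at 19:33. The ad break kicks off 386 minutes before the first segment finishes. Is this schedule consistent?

Yes

The first segment ends at 18:45 − 167 min = 15:58.
The ad break starts at 15:58 − 386 min = 09:32.
The closing segment starts at 09:32 + 180 min = 12:32.
The cold open ends at 12:32 + 421 min = 19:33.
That matches the stated 19:33, so the schedule is consistent.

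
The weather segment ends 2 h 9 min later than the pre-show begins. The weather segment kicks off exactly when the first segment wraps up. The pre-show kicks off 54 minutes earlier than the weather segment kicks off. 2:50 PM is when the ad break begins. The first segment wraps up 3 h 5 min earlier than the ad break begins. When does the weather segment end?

1:00 PM

The first segment ends at 2:50 PM − 185 min = 11:45 AM.
So the weather segment starts at 11:45 AM.
The pre-show starts at 11:45 AM − 54 min = 10:51 AM.
The weather segment ends at 10:51 AM + 129 min = 1:00 PM.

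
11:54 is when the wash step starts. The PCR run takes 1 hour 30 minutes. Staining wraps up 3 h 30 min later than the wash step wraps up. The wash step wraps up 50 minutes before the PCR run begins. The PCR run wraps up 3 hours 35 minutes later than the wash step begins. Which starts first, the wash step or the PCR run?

the wash step

The PCR run ends at 11:54 + 215 min = 15:29.
The PCR run starts at 15:29 − 90 min = 13:59.
The wash step starts at 11:54 and the PCR run starts at 13:59, so the wash step is first.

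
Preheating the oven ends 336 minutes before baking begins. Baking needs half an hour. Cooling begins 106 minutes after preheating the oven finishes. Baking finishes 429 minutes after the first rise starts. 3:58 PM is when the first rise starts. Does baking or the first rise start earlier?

Baking ends at 3:58 PM + 429 min = 11:07 PM.
Baking starts at 11:07 PM − 30 min = 10:37 PM.
Baking starts at 10:37 PM and the first rise starts at 3:58 PM, so the first rise is first.

the first rise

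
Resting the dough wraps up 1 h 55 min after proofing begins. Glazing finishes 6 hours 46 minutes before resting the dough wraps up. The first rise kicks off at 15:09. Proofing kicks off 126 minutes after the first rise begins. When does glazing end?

12:24

Proofing starts at 15:09 + 126 min = 17:15.
Resting the dough ends at 17:15 + 115 min = 19:10.
Glazing ends at 19:10 − 406 min = 12:24.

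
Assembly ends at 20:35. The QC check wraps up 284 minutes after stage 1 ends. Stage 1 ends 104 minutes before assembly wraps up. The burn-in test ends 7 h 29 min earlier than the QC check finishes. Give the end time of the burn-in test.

16:06

Stage 1 ends at 20:35 − 104 min = 18:51.
The QC check ends at 18:51 + 284 min = 23:35.
The burn-in test ends at 23:35 − 449 min = 16:06.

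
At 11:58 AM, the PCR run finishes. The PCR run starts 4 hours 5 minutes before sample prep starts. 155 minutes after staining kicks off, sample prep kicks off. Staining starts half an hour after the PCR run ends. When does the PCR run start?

10:58 AM

Staining starts at 11:58 AM + 30 min = 12:28 PM.
Sample prep starts at 12:28 PM + 155 min = 3:03 PM.
The PCR run starts at 3:03 PM − 245 min = 10:58 AM.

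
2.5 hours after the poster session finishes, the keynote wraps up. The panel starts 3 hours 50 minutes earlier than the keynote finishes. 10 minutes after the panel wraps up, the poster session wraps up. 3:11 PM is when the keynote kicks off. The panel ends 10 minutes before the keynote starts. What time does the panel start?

The panel ends at 3:11 PM − 10 min = 3:01 PM.
The poster session ends at 3:01 PM + 10 min = 3:11 PM.
The keynote ends at 3:11 PM + 150 min = 5:41 PM.
The panel starts at 5:41 PM − 230 min = 1:51 PM.

1:51 PM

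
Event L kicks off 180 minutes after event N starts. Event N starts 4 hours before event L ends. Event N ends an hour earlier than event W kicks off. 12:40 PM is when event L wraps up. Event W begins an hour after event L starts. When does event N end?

Event N starts at 12:40 PM − 240 min = 8:40 AM.
Event L starts at 8:40 AM + 180 min = 11:40 AM.
Event W starts at 11:40 AM + 60 min = 12:40 PM.
Event N ends at 12:40 PM − 60 min = 11:40 AM.

11:40 AM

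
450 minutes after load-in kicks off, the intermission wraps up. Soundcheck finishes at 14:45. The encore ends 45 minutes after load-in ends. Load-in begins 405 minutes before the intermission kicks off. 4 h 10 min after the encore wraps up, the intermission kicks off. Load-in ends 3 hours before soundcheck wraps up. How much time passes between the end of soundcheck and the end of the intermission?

2 h 40 min

Load-in ends at 14:45 − 180 min = 11:45.
The encore ends at 11:45 + 45 min = 12:30.
The intermission starts at 12:30 + 250 min = 16:40.
Load-in starts at 16:40 − 405 min = 09:55.
The intermission ends at 09:55 + 450 min = 17:25.
From 14:45 to 17:25 is 2 h 40 min.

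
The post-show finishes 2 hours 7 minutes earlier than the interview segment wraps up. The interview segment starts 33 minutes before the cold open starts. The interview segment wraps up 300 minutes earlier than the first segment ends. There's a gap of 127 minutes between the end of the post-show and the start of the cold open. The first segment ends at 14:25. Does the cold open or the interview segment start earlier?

the interview segment

The interview segment ends at 14:25 − 300 min = 09:25.
The post-show ends at 09:25 − 127 min = 07:18.
The cold open starts at 07:18 + 127 min = 09:25.
The interview segment starts at 09:25 − 33 min = 08:52.
The cold open starts at 09:25 and the interview segment starts at 08:52, so the interview segment is first.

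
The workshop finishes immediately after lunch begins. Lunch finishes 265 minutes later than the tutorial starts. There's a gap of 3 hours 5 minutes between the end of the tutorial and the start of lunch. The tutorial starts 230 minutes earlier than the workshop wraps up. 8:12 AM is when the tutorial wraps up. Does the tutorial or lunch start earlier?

the tutorial

Lunch starts at 8:12 AM + 185 min = 11:17 AM.
So the workshop ends at 11:17 AM.
The tutorial starts at 11:17 AM − 230 min = 7:27 AM.
The tutorial starts at 7:27 AM and lunch starts at 11:17 AM, so the tutorial is first.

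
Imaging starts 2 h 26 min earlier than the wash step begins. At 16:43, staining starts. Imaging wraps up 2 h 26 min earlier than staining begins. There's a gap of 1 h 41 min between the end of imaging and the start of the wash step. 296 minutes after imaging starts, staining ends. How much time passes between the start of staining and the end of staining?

Imaging ends at 16:43 − 146 min = 14:17.
The wash step starts at 14:17 + 101 min = 15:58.
Imaging starts at 15:58 − 146 min = 13:32.
Staining ends at 13:32 + 296 min = 18:28.
From 16:43 to 18:28 is 1 hour 45 minutes.

1 hour 45 minutes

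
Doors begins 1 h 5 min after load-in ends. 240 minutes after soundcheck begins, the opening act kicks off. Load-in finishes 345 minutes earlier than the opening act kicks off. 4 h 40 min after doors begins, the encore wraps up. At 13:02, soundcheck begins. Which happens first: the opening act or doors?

doors

The opening act starts at 13:02 + 240 min = 17:02.
Load-in ends at 17:02 − 345 min = 11:17.
Doors starts at 11:17 + 65 min = 12:22.
The opening act starts at 17:02 and doors starts at 12:22, so doors is first.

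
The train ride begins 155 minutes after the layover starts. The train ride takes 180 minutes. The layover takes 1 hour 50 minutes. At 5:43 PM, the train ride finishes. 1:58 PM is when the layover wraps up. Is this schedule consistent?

The layover starts at 1:58 PM − 110 min = 12:08 PM.
The train ride starts at 12:08 PM + 155 min = 2:43 PM.
The train ride ends at 2:43 PM + 180 min = 5:43 PM.
That matches the stated 5:43 PM, so the schedule is consistent.

Yes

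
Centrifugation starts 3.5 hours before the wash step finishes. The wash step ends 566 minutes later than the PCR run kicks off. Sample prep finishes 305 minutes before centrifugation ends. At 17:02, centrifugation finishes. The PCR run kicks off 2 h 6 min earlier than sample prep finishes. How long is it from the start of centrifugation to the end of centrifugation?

Sample prep ends at 17:02 − 305 min = 11:57.
The PCR run starts at 11:57 − 126 min = 09:51.
The wash step ends at 09:51 + 566 min = 19:17.
Centrifugation starts at 19:17 − 210 min = 15:47.
From 15:47 to 17:02 is 75 minutes.

75 minutes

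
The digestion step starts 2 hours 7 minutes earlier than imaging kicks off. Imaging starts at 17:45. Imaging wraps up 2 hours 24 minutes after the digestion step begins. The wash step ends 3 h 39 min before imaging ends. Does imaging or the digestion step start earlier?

the digestion step

The digestion step starts at 17:45 − 127 min = 15:38.
Imaging starts at 17:45 and the digestion step starts at 15:38, so the digestion step is first.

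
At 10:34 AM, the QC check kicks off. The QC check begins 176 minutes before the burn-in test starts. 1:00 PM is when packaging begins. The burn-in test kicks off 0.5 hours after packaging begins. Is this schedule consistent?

The burn-in test starts at 1:00 PM + 30 min = 1:30 PM.
The QC check starts at 1:30 PM − 176 min = 10:34 AM.
That matches the stated 10:34 AM, so the schedule is consistent.

Yes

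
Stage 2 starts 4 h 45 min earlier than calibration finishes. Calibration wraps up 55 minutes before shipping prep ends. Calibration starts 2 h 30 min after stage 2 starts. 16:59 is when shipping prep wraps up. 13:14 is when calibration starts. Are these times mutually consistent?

No

Calibration ends at 16:59 − 55 min = 16:04.
Stage 2 starts at 16:04 − 285 min = 11:19.
Calibration starts at 11:19 + 150 min = 13:49.
But calibration is also said to start at 13:14 — a 35-minute conflict.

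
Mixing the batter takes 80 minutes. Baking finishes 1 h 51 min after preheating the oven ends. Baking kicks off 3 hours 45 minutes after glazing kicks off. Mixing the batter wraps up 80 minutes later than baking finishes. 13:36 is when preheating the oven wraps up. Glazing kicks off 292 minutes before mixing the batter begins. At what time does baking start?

14:20

Baking ends at 13:36 + 111 min = 15:27.
Mixing the batter ends at 15:27 + 80 min = 16:47.
Mixing the batter starts at 16:47 − 80 min = 15:27.
Glazing starts at 15:27 − 292 min = 10:35.
Baking starts at 10:35 + 225 min = 14:20.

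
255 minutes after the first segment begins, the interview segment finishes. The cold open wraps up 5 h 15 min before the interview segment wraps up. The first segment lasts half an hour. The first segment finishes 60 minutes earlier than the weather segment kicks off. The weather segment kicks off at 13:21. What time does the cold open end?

10:51

The first segment ends at 13:21 − 60 min = 12:21.
The first segment starts at 12:21 − 30 min = 11:51.
The interview segment ends at 11:51 + 255 min = 16:06.
The cold open ends at 16:06 − 315 min = 10:51.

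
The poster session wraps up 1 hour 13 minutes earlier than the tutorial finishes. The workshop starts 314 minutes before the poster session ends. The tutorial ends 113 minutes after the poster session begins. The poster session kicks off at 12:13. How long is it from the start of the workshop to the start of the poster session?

The tutorial ends at 12:13 + 113 min = 14:06.
The poster session ends at 14:06 − 73 min = 12:53.
The workshop starts at 12:53 − 314 min = 07:39.
From 07:39 to 12:13 is 4 h 34 min.

4 h 34 min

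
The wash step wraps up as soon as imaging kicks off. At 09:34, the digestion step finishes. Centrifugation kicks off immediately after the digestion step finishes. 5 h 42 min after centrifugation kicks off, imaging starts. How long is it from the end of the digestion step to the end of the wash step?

Centrifugation starts at 09:34.
Imaging starts at 09:34 + 342 min = 15:16.
So the wash step ends at 15:16.
From 09:34 to 15:16 is 342 minutes.

342 minutes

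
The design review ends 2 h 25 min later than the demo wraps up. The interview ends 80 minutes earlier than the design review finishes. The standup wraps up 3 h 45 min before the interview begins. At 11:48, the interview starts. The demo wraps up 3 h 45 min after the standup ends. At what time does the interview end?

The standup ends at 11:48 − 225 min = 08:03.
The demo ends at 08:03 + 225 min = 11:48.
The design review ends at 11:48 + 145 min = 14:13.
The interview ends at 14:13 − 80 min = 12:53.

12:53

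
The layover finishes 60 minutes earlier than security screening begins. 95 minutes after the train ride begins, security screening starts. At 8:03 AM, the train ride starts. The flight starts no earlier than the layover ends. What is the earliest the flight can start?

8:38 AM

Security screening starts at 8:03 AM + 95 min = 9:38 AM.
The layover ends at 9:38 AM − 60 min = 8:38 AM.
The flight is bounded by the layover, so the earliest it can start is 8:38 AM.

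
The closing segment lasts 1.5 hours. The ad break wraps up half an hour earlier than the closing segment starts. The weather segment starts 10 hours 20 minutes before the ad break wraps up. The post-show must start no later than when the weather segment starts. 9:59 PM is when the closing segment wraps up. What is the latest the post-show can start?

9:39 AM

The closing segment starts at 9:59 PM − 90 min = 8:29 PM.
The ad break ends at 8:29 PM − 30 min = 7:59 PM.
The weather segment starts at 7:59 PM − 620 min = 9:39 AM.
The post-show is bounded by the weather segment, so the latest it can start is 9:39 AM.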